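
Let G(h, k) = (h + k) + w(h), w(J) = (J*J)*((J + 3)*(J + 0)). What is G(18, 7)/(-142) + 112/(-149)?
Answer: -18267957/21158 ≈ -863.41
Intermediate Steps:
w(J) = J³*(3 + J) (w(J) = J²*((3 + J)*J) = J²*(J*(3 + J)) = J³*(3 + J))
G(h, k) = h + k + h³*(3 + h) (G(h, k) = (h + k) + h³*(3 + h) = h + k + h³*(3 + h))
G(18, 7)/(-142) + 112/(-149) = (18 + 7 + 18³*(3 + 18))/(-142) + 112/(-149) = (18 + 7 + 5832*21)*(-1/142) + 112*(-1/149) = (18 + 7 + 122472)*(-1/142) - 112/149 = 122497*(-1/142) - 112/149 = -122497/142 - 112/149 = -18267957/21158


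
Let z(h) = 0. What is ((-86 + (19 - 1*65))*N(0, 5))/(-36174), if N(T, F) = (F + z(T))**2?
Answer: 550/6029 ≈ 0.091226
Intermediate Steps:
N(T, F) = F**2 (N(T, F) = (F + 0)**2 = F**2)
((-86 + (19 - 1*65))*N(0, 5))/(-36174) = ((-86 + (19 - 1*65))*5**2)/(-36174) = ((-86 + (19 - 65))*25)*(-1/36174) = ((-86 - 46)*25)*(-1/36174) = -132*25*(-1/36174) = -3300*(-1/36174) = 550/6029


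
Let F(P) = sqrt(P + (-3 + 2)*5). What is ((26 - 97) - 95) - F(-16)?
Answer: -166 - I*sqrt(21) ≈ -166.0 - 4.5826*I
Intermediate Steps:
F(P) = sqrt(-5 + P) (F(P) = sqrt(P - 1*5) = sqrt(P - 5) = sqrt(-5 + P))
((26 - 97) - 95) - F(-16) = ((26 - 97) - 95) - sqrt(-5 - 16) = (-71 - 95) - sqrt(-21) = -166 - I*sqrt(21)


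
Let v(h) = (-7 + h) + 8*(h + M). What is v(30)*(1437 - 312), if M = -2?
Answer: 277875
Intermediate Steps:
v(h) = -23 + 9*h (v(h) = (-7 + h) + 8*(h - 2) = (-7 + h) + 8*(-2 + h) = (-7 + h) + (-16 + 8*h) = -23 + 9*h)
v(30)*(1437 - 312) = (-23 + 9*30)*(1437 - 312) = (-23 + 270)*1125 = 247*1125 = 277875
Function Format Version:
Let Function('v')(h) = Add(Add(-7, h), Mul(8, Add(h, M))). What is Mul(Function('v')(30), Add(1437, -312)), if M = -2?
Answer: 277875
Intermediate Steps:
Function('v')(h) = Add(-23, Mul(9, h)) (Function('v')(h) = Add(Add(-7, h), Mul(8, Add(h, -2))) = Add(Add(-7, h), Mul(8, Add(-2, h))) = Add(Add(-7, h), Add(-16, Mul(8, h))) = Add(-23, Mul(9, h)))
Mul(Function('v')(30), Add(1437, -312)) = Mul(Add(-23, Mul(9, 30)), Add(1437, -312)) = Mul(Add(-23, 270), 1125) = Mul(247, 1125) = 277875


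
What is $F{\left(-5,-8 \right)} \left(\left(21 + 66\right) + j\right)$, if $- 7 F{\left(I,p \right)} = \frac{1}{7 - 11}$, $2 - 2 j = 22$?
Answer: $\frac{11}{4} \approx 2.75$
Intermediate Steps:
$j = -10$ ($j = 1 - 11 = -10$)
$F{\left(I,p \right)} = \frac{1}{28}$ ($F{\left(I,p \right)} = - \frac{1}{7 \left(7 - 11\right)} = - \frac{1}{7 \left(-4\right)} = \left(- \frac{1}{7}\right) \left(- \frac{1}{4}\right) = \frac{1}{28}$)
$F{\left(-5,-8 \right)} \left(\left(21 + 66\right) + j\right) = \frac{\left(21 + 66\right) - 10}{28} = \frac{87 - 10}{28} = \frac{1}{28} \cdot 77 = \frac{11}{4}$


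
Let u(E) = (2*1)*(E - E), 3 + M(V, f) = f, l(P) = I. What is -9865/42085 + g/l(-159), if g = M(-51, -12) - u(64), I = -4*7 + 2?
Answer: 74957/218842 ≈ 0.34252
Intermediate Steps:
I = -26 (I = -28 + 2 = -26)
l(P) = -26
M(V, f) = -3 + f
u(E) = 0 (u(E) = 2*0 = 0)
g = -15 (g = (-3 - 12) - 1*0 = -15 + 0 = -15)
-9865/42085 + g/l(-159) = -9865/42085 - 15/(-26) = -9865*1/42085 - 15*(-1/26) = -1973/8417 + 15/26 = 74957/218842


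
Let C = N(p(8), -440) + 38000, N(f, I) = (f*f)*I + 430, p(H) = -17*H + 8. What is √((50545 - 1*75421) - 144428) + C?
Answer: -7170530 + 2*I*√42326 ≈ -7.1705e+6 + 411.47*I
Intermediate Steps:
p(H) = 8 - 17*H
N(f, I) = 430 + I*f² (N(f, I) = f²*I + 430 = I*f² + 430 = 430 + I*f²)
C = -7170530 (C = (430 - 440*(8 - 17*8)²) + 38000 = (430 - 440*(8 - 136)²) + 38000 = (430 - 440*(-128)²) + 38000 = (430 - 440*16384) + 38000 = (430 - 7208960) + 38000 = -7208530 + 38000 = -7170530)
√((50545 - 1*75421) - 144428) + C = √((50545 - 1*75421) - 144428) - 7170530 = √((50545 - 75421) - 144428) - 7170530 = √(-24876 - 144428) - 7170530 = √(-169304) - 7170530 = 2*I*√42326 - 7170530 = -7170530 + 2*I*√42326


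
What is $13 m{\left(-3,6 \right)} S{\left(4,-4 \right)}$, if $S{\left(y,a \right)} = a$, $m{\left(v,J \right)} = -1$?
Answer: $52$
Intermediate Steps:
$13 m{\left(-3,6 \right)} S{\left(4,-4 \right)} = 13 \left(-1\right) \left(-4\right) = \left(-13\right) \left(-4\right) = 52$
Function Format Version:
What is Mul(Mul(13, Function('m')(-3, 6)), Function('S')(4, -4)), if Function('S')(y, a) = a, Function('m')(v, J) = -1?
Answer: 52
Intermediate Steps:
Mul(Mul(13, Function('m')(-3, 6)), Function('S')(4, -4)) = Mul(Mul(13, -1), -4) = Mul(-13, -4) = 52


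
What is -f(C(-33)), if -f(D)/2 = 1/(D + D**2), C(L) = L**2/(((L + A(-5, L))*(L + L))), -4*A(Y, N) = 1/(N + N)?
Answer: 75881521/28459926 ≈ 2.6663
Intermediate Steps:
A(Y, N) = -1/(8*N) (A(Y, N) = -1/(4*(N + N)) = -1/(2*N)/4 = -1/(8*N))
C(L) = L/(2*(L - 1/(8*L))) (C(L) = L**2/(((L - 1/(8*L))*(L + L))) = L**2/(((L - 1/(8*L))*(2*L))) = L**2/((2*L*(L - 1/(8*L)))) = L**2*(1/(2*L*(L - 1/(8*L)))) = L/(2*(L - 1/(8*L))))
f(D) = -2/(D + D**2)
-f(C(-33)) = -(-2)/((4*(-33)**2/(-1 + 8*(-33)**2))*(1 + 4*(-33)**2/(-1 + 8*(-33)**2))) = -(-2)/((4*1089/(-1 + 8*1089))*(1 + 4*1089/(-1 + 8*1089))) = -(-2)/((4*1089/(-1 + 8712))*(1 + 4*1089/(-1 + 8712))) = -(-2)/((4*1089/8711)*(1 + 4*1089/8711)) = -(-2)/((4*1089*(1/8711))*(1 + 4*1089*(1/8711))) = -(-2)/(4356/8711*(1 + 4356/8711)) = -(-2)*8711/(4356*13067/8711) = -(-2)*8711*8711/(4356*13067) = -1*(-75881521/28459926) = 75881521/28459926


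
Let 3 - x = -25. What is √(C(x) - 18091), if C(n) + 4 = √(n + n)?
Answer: √(-18095 + 2*√14) ≈ 134.49*I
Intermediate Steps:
x = 28 (x = 3 - 1*(-25) = 3 + 25 = 28)
C(n) = -4 + √2*√n (C(n) = -4 + √(n + n) = -4 + √(2*n) = -4 + √2*√n)
√(C(x) - 18091) = √((-4 + √2*√28) - 18091) = √((-4 + √2*(2*√7)) - 18091) = √((-4 + 2*√14) - 18091) = √(-18095 + 2*√14)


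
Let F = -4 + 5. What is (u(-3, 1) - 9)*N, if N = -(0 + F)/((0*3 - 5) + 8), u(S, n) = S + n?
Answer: 11/3 ≈ 3.6667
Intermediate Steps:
F = 1
N = -⅓ (N = -(0 + 1)/((0*3 - 5) + 8) = -1/((0 - 5) + 8) = -1/(-5 + 8) = -1/3 = -1*⅓ = -⅓ ≈ -0.33333)
(u(-3, 1) - 9)*N = ((-3 + 1) - 9)*(-⅓) = (-2 - 9)*(-⅓) = -11*(-⅓) = 11/3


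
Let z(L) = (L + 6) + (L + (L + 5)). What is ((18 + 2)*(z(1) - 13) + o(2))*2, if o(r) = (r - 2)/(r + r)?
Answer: 40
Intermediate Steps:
z(L) = 11 + 3*L (z(L) = (6 + L) + (L + (5 + L)) = (6 + L) + (5 + 2*L) = 11 + 3*L)
o(r) = (-2 + r)/(2*r) (o(r) = (-2 + r)/((2*r)) = (-2 + r)*(1/(2*r)) = (-2 + r)/(2*r))
((18 + 2)*(z(1) - 13) + o(2))*2 = ((18 + 2)*((11 + 3*1) - 13) + (½)*(-2 + 2)/2)*2 = (20*((11 + 3) - 13) + (½)*(½)*0)*2 = (20*(14 - 13) + 0)*2 = (20*1 + 0)*2 = (20 + 0)*2 = 20*2 = 40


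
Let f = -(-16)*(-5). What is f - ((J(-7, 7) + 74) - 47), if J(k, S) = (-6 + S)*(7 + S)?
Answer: -121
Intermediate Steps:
f = -80 (f = -4*20 = -80)
f - ((J(-7, 7) + 74) - 47) = -80 - (((-42 + 7 + 7**2) + 74) - 47) = -80 - (((-42 + 7 + 49) + 74) - 47) = -80 - ((14 + 74) - 47) = -80 - (88 - 47) = -80 - 1*41 = -80 - 41 = -121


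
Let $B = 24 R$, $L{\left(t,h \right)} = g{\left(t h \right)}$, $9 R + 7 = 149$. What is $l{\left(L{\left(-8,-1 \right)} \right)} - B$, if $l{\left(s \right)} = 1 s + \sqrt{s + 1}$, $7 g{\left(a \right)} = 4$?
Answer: $- \frac{7940}{21} + \frac{\sqrt{77}}{7} \approx -376.84$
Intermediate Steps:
$R = \frac{142}{9}$ ($R = - \frac{7}{9} + \frac{1}{9} \cdot 149 = - \frac{7}{9} + \frac{149}{9} = \frac{142}{9} \approx 15.778$)
$g{\left(a \right)} = \frac{4}{7}$ ($g{\left(a \right)} = \frac{1}{7} \cdot 4 = \frac{4}{7}$)
$L{\left(t,h \right)} = \frac{4}{7}$
$B = \frac{1136}{3}$ ($B = 24 \cdot \frac{142}{9} = \frac{1136}{3} \approx 378.67$)
$l{\left(s \right)} = s + \sqrt{1 + s}$
$l{\left(L{\left(-8,-1 \right)} \right)} - B = \left(\frac{4}{7} + \sqrt{1 + \frac{4}{7}}\right) - \frac{1136}{3} = \left(\frac{4}{7} + \sqrt{\frac{11}{7}}\right) - \frac{1136}{3} = \left(\frac{4}{7} + \frac{\sqrt{77}}{7}\right) - \frac{1136}{3} = - \frac{7940}{21} + \frac{\sqrt{77}}{7}$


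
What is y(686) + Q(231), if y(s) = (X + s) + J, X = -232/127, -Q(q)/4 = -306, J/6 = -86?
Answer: 176806/127 ≈ 1392.2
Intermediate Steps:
J = -516 (J = 6*(-86) = -516)
Q(q) = 1224 (Q(q) = -4*(-306) = 1224)
X = -232/127 (X = -232*1/127 = -232/127 ≈ -1.8268)
y(s) = -65764/127 + s (y(s) = (-232/127 + s) - 516 = -65764/127 + s)
y(686) + Q(231) = (-65764/127 + 686) + 1224 = 21358/127 + 1224 = 176806/127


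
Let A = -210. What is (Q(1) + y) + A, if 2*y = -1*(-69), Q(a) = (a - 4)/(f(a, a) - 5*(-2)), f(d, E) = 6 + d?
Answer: -5973/34 ≈ -175.68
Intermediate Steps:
Q(a) = (-4 + a)/(16 + a) (Q(a) = (a - 4)/((6 + a) - 5*(-2)) = (-4 + a)/((6 + a) + 10) = (-4 + a)/(16 + a))
y = 69/2 (y = (-1*(-69))/2 = (½)*69 = 69/2 ≈ 34.500)
(Q(1) + y) + A = ((-4 + 1)/(16 + 1) + 69/2) - 210 = (-3/17 + 69/2) - 210 = 1167/34 - 210 = -5973/34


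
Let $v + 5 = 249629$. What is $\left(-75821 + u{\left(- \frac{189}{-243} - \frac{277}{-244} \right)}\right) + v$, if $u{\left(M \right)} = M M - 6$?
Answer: $\frac{838139081953}{4822416} \approx 1.738 \cdot 10^{5}$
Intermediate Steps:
$v = 249624$ ($v = -5 + 249629 = 249624$)
$u{\left(M \right)} = -6 + M^{2}$ ($u{\left(M \right)} = M^{2} - 6 = -6 + M^{2}$)
$\left(-75821 + u{\left(- \frac{189}{-243} - \frac{277}{-244} \right)}\right) + v = \left(-75821 - \left(6 - \left(- \frac{189}{-243} - \frac{277}{-244}\right)^{2}\right)\right) + 249624 = \left(-75821 - \left(6 - \left(\left(-189\right) \left(- \frac{1}{243}\right) - - \frac{277}{244}\right)^{2}\right)\right) + 249624 = \left(-75821 - \left(6 - \left(\frac{7}{9} + \frac{277}{244}\right)^{2}\right)\right) + 249624 = \left(-75821 - \left(6 - \left(\frac{4201}{2196}\right)^{2}\right)\right) + 249624 = \left(-75821 + \left(-6 + \frac{17648401}{4822416}\right)\right) + 249624 = \left(-75821 - \frac{11286095}{4822416}\right) + 249624 = - \frac{365651689631}{4822416} + 249624 = \frac{838139081953}{4822416}$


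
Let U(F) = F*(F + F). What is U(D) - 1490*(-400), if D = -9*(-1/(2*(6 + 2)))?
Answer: 76288081/128 ≈ 5.9600e+5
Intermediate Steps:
D = 9/16 (D = -9/(8*(-2)) = -9/(-16) = -9*(-1/16) = 9/16 ≈ 0.56250)
U(F) = 2*F² (U(F) = F*(2*F) = 2*F²)
U(D) - 1490*(-400) = 2*(9/16)² - 1490*(-400) = 2*(81/256) + 596000 = 81/128 + 596000 = 76288081/128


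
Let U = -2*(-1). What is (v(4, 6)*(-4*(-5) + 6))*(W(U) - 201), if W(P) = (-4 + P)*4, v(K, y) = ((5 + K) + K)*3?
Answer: -211926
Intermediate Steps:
v(K, y) = 15 + 6*K (v(K, y) = (5 + 2*K)*3 = 15 + 6*K)
U = 2
W(P) = -16 + 4*P
(v(4, 6)*(-4*(-5) + 6))*(W(U) - 201) = ((15 + 6*4)*(-4*(-5) + 6))*((-16 + 4*2) - 201) = ((15 + 24)*(20 + 6))*((-16 + 8) - 201) = (39*26)*(-8 - 201) = 1014*(-209) = -211926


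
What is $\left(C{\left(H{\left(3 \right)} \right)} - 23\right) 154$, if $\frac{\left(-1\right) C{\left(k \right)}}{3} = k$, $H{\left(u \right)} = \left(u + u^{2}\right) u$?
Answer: $-20174$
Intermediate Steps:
$H{\left(u \right)} = u \left(u + u^{2}\right)$
$C{\left(k \right)} = - 3 k$
$\left(C{\left(H{\left(3 \right)} \right)} - 23\right) 154 = \left(- 3 \cdot 3^{2} \left(1 + 3\right) - 23\right) 154 = \left(- 3 \cdot 9 \cdot 4 - 23\right) 154 = \left(\left(-3\right) 36 - 23\right) 154 = \left(-108 - 23\right) 154 = \left(-131\right) 154 = -20174$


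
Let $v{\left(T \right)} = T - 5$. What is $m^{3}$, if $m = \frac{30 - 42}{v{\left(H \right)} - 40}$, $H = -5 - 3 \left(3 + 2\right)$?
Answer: $\frac{1728}{274625} \approx 0.0062922$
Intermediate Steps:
$H = -20$ ($H = -5 - 15 = -20$)
$v{\left(T \right)} = -5 + T$ ($v{\left(T \right)} = T - 5 = -5 + T$)
$m = \frac{12}{65}$ ($m = \frac{30 - 42}{\left(-5 - 20\right) - 40} = - \frac{12}{-25 - 40} = - \frac{12}{-65} = \left(-12\right) \left(- \frac{1}{65}\right) = \frac{12}{65} \approx 0.18462$)
$m^{3} = \left(\frac{12}{65}\right)^{3} = \frac{1728}{274625}$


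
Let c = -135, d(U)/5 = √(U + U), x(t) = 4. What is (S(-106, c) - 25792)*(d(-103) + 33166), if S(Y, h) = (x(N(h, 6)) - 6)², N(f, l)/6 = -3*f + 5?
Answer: -855284808 - 128940*I*√206 ≈ -8.5528e+8 - 1.8506e+6*I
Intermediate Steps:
N(f, l) = 30 - 18*f (N(f, l) = 6*(-3*f + 5) = 6*(5 - 3*f) = 30 - 18*f)
d(U) = 5*√2*√U (d(U) = 5*√(U + U) = 5*√(2*U) = 5*(√2*√U) = 5*√2*√U)
S(Y, h) = 4 (S(Y, h) = (4 - 6)² = (-2)² = 4)
(S(-106, c) - 25792)*(d(-103) + 33166) = (4 - 25792)*(5*√2*√(-103) + 33166) = -25788*(5*√2*(I*√103) + 33166) = -25788*(5*I*√206 + 33166) = -25788*(33166 + 5*I*√206) = -855284808 - 128940*I*√206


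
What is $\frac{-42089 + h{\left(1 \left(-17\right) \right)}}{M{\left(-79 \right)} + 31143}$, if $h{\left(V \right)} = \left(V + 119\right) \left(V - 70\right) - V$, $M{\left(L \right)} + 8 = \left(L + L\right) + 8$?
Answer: $- \frac{50946}{30985} \approx -1.6442$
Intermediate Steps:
$M{\left(L \right)} = 2 L$ ($M{\left(L \right)} = -8 + \left(\left(L + L\right) + 8\right) = -8 + \left(2 L + 8\right) = -8 + \left(8 + 2 L\right) = 2 L$)
$h{\left(V \right)} = - V + \left(-70 + V\right) \left(119 + V\right)$ ($h{\left(V \right)} = \left(119 + V\right) \left(-70 + V\right) - V = \left(-70 + V\right) \left(119 + V\right) - V = - V + \left(-70 + V\right) \left(119 + V\right)$)
$\frac{-42089 + h{\left(1 \left(-17\right) \right)}}{M{\left(-79 \right)} + 31143} = \frac{-42089 + \left(-8330 + \left(1 \left(-17\right)\right)^{2} + 48 \cdot 1 \left(-17\right)\right)}{2 \left(-79\right) + 31143} = \frac{-42089 + \left(-8330 + \left(-17\right)^{2} + 48 \left(-17\right)\right)}{-158 + 31143} = \frac{-42089 - 8857}{30985} = \left(-42089 - 8857\right) \frac{1}{30985} = \left(-50946\right) \frac{1}{30985} = - \frac{50946}{30985}$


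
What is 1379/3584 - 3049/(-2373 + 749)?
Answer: 235127/103936 ≈ 2.2622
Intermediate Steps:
1379/3584 - 3049/(-2373 + 749) = 1379*(1/3584) - 3049/(-1624) = 197/512 - 3049*(-1/1624) = 197/512 + 3049/1624 = 235127/103936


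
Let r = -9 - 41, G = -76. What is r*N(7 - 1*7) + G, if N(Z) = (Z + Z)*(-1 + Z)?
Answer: -76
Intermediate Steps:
r = -50
N(Z) = 2*Z*(-1 + Z) (N(Z) = (2*Z)*(-1 + Z) = 2*Z*(-1 + Z))
r*N(7 - 1*7) + G = -100*(7 - 1*7)*(-1 + (7 - 1*7)) - 76 = -100*(7 - 7)*(-1 + (7 - 7)) - 76 = -100*0*(-1 + 0) - 76 = -100*0*(-1) - 76 = -50*0 - 76 = 0 - 76 = -76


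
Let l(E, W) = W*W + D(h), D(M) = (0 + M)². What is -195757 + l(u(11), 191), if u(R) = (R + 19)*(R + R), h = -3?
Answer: -159267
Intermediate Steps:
D(M) = M²
u(R) = 2*R*(19 + R) (u(R) = (19 + R)*(2*R) = 2*R*(19 + R))
l(E, W) = 9 + W² (l(E, W) = W*W + (-3)² = W² + 9 = 9 + W²)
-195757 + l(u(11), 191) = -195757 + (9 + 191²) = -195757 + (9 + 36481) = -195757 + 36490 = -159267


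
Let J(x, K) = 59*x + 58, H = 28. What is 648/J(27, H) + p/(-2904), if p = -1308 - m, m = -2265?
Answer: 9145/145288 ≈ 0.062944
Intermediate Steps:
J(x, K) = 58 + 59*x
p = 957 (p = -1308 - 1*(-2265) = -1308 + 2265 = 957)
648/J(27, H) + p/(-2904) = 648/(58 + 59*27) + 957/(-2904) = 648/(58 + 1593) + 957*(-1/2904) = 648/1651 - 29/88 = 9145/145288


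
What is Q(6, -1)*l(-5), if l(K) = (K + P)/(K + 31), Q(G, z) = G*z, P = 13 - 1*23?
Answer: 45/13 ≈ 3.4615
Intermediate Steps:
P = -10 (P = 13 - 23 = -10)
l(K) = (-10 + K)/(31 + K) (l(K) = (K - 10)/(K + 31) = (-10 + K)/(31 + K))
Q(6, -1)*l(-5) = (6*(-1))*((-10 - 5)/(31 - 5)) = -6*(-15)/26 = -3*(-15)/13 = -6*(-15/26) = 45/13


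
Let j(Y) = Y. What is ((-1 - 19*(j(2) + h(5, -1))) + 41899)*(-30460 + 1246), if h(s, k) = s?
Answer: -1220122710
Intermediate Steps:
((-1 - 19*(j(2) + h(5, -1))) + 41899)*(-30460 + 1246) = ((-1 - 19*(2 + 5)) + 41899)*(-30460 + 1246) = ((-1 - 19*7) + 41899)*(-29214) = ((-1 - 133) + 41899)*(-29214) = (-134 + 41899)*(-29214) = 41765*(-29214) = -1220122710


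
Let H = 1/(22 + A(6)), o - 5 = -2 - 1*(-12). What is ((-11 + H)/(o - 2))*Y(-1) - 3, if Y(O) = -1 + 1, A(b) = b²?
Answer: -3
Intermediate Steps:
o = 15 (o = 5 + (-2 - 1*(-12)) = 5 + (-2 + 12) = 5 + 10 = 15)
H = 1/58 (H = 1/(22 + 6²) = 1/(22 + 36) = 1/58 ≈ 0.017241)
Y(O) = 0
((-11 + H)/(o - 2))*Y(-1) - 3 = ((-11 + 1/58)/(15 - 2))*0 - 3 = -637/58/13*0 - 3 = -637/58*1/13*0 - 3 = -49/58*0 - 3 = 0 - 3 = -3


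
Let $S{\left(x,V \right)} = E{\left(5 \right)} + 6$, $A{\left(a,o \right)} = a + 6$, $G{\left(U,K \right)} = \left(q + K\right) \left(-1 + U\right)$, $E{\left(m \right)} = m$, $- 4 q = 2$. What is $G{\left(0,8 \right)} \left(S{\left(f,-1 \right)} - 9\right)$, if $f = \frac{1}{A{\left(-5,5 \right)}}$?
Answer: $-15$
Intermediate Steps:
$q = - \frac{1}{2}$ ($q = \left(- \frac{1}{4}\right) 2 = - \frac{1}{2} \approx -0.5$)
$G{\left(U,K \right)} = \left(-1 + U\right) \left(- \frac{1}{2} + K\right)$ ($G{\left(U,K \right)} = \left(- \frac{1}{2} + K\right) \left(-1 + U\right) = \left(-1 + U\right) \left(- \frac{1}{2} + K\right)$)
$A{\left(a,o \right)} = 6 + a$
$f = 1$ ($f = \frac{1}{6 - 5} = 1^{-1} = 1$)
$S{\left(x,V \right)} = 11$ ($S{\left(x,V \right)} = 5 + 6 = 11$)
$G{\left(0,8 \right)} \left(S{\left(f,-1 \right)} - 9\right) = \left(\frac{1}{2} - 8 - 0 + 8 \cdot 0\right) \left(11 - 9\right) = \left(\frac{1}{2} - 8 + 0 + 0\right) 2 = \left(- \frac{15}{2}\right) 2 = -15$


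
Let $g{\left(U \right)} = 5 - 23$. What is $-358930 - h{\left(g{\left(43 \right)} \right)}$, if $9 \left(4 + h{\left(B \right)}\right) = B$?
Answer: $-358924$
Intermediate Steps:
$g{\left(U \right)} = -18$
$h{\left(B \right)} = -4 + \frac{B}{9}$
$-358930 - h{\left(g{\left(43 \right)} \right)} = -358930 - \left(-4 + \frac{1}{9} \left(-18\right)\right) = -358930 - \left(-4 - 2\right) = -358930 - -6 = -358930 + 6 = -358924$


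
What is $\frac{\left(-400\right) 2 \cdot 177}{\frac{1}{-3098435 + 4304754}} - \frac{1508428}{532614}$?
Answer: $- \frac{45489169061667014}{266307} \approx -1.7081 \cdot 10^{11}$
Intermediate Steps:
$\frac{\left(-400\right) 2 \cdot 177}{\frac{1}{-3098435 + 4304754}} - \frac{1508428}{532614} = \frac{\left(-800\right) 177}{\frac{1}{1206319}} - \frac{754214}{266307} = - 141600 \frac{1}{\frac{1}{1206319}} - \frac{754214}{266307} = \left(-141600\right) 1206319 - \frac{754214}{266307} = -170814770400 - \frac{754214}{266307} = - \frac{45489169061667014}{266307}$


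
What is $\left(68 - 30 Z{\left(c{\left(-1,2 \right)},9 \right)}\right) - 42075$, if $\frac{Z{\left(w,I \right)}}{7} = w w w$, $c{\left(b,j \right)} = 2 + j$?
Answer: $-55447$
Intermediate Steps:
$Z{\left(w,I \right)} = 7 w^{3}$ ($Z{\left(w,I \right)} = 7 w w w = 7 w^{2} w = 7 w^{3}$)
$\left(68 - 30 Z{\left(c{\left(-1,2 \right)},9 \right)}\right) - 42075 = \left(68 - 30 \cdot 7 \left(2 + 2\right)^{3}\right) - 42075 = \left(68 - 30 \cdot 7 \cdot 4^{3}\right) - 42075 = \left(68 - 30 \cdot 7 \cdot 64\right) - 42075 = \left(68 - 13440\right) - 42075 = -13372 - 42075 = -55447$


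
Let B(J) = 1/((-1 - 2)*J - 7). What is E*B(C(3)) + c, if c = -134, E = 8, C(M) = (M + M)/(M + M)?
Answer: -674/5 ≈ -134.80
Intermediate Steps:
C(M) = 1 (C(M) = (2*M)/((2*M)) = (2*M)*(1/(2*M)) = 1)
B(J) = 1/(-7 - 3*J) (B(J) = 1/(-3*J - 7) = 1/(-7 - 3*J))
E*B(C(3)) + c = 8*(-1/(7 + 3*1)) - 134 = 8*(-1/(7 + 3)) - 134 = 8*(-1/10) - 134 = 8*(-1*⅒) - 134 = 8*(-⅒) - 134 = -⅘ - 134 = -674/5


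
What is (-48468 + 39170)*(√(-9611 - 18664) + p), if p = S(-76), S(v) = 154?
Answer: -1431892 - 46490*I*√1131 ≈ -1.4319e+6 - 1.5635e+6*I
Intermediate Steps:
p = 154
(-48468 + 39170)*(√(-9611 - 18664) + p) = (-48468 + 39170)*(√(-9611 - 18664) + 154) = -9298*(√(-28275) + 154) = -9298*(5*I*√1131 + 154) = -9298*(154 + 5*I*√1131) = -1431892 - 46490*I*√1131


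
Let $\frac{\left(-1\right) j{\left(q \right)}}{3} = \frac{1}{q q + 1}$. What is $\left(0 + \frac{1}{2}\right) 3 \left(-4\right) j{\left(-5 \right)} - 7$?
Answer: $- \frac{82}{13} \approx -6.3077$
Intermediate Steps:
$j{\left(q \right)} = - \frac{3}{1 + q^{2}}$ ($j{\left(q \right)} = - \frac{3}{q q + 1} = - \frac{3}{q^{2} + 1} = - \frac{3}{1 + q^{2}}$)
$\left(0 + \frac{1}{2}\right) 3 \left(-4\right) j{\left(-5 \right)} - 7 = \left(0 + \frac{1}{2}\right) 3 \left(-4\right) \left(- \frac{3}{1 + \left(-5\right)^{2}}\right) - 7 = \left(0 + \frac{1}{2}\right) \left(- 12 \left(- \frac{3}{1 + 25}\right)\right) - 7 = \frac{\left(-12\right) \left(- \frac{3}{26}\right)}{2} - 7 = \frac{1}{2} \cdot \frac{18}{13} - 7 = \frac{9}{13} - 7 = - \frac{82}{13}$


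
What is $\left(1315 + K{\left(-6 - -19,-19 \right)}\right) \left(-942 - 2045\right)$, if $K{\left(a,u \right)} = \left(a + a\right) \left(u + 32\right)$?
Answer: $-4937511$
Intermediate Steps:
$K{\left(a,u \right)} = 2 a \left(32 + u\right)$
$\left(1315 + K{\left(-6 - -19,-19 \right)}\right) \left(-942 - 2045\right) = \left(1315 + 2 \left(-6 - -19\right) \left(32 - 19\right)\right) \left(-942 - 2045\right) = \left(1315 + 2 \left(-6 + 19\right) 13\right) \left(-2987\right) = \left(1315 + 2 \cdot 13 \cdot 13\right) \left(-2987\right) = \left(1315 + 338\right) \left(-2987\right) = 1653 \left(-2987\right) = -4937511$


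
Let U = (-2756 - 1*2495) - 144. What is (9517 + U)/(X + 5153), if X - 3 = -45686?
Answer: -687/6755 ≈ -0.10170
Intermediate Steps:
X = -45683 (X = 3 - 45686 = -45683)
U = -5395 (U = (-2756 - 2495) - 144 = -5251 - 144 = -5395)
(9517 + U)/(X + 5153) = (9517 - 5395)/(-45683 + 5153) = 4122/(-40530) = 4122*(-1/40530) = -687/6755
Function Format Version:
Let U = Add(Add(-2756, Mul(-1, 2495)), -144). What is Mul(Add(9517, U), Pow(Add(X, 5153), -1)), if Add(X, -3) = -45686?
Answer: Rational(-687, 6755) ≈ -0.10170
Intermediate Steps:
X = -45683 (X = Add(3, -45686) = -45683)
U = -5395 (U = Add(Add(-2756, -2495), -144) = Add(-5251, -144) = -5395)
Mul(Add(9517, U), Pow(Add(X, 5153), -1)) = Mul(Add(9517, -5395), Pow(Add(-45683, 5153), -1)) = Mul(4122, Pow(-40530, -1)) = Mul(4122, Rational(-1, 40530)) = Rational(-687, 6755)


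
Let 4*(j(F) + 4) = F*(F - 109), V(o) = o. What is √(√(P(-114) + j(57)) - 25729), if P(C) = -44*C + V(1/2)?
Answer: √(-102916 + 2*√17086)/2 ≈ 160.2*I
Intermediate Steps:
j(F) = -4 + F*(-109 + F)/4 (j(F) = -4 + (F*(F - 109))/4 = -4 + (F*(-109 + F))/4 = -4 + F*(-109 + F)/4)
P(C) = ½ - 44*C (P(C) = -44*C + 1/2 = -44*C + ½ = ½ - 44*C)
√(√(P(-114) + j(57)) - 25729) = √(√((½ - 44*(-114)) + (-4 - 109/4*57 + (¼)*57²)) - 25729) = √(√((½ + 5016) + (-4 - 6213/4 + (¼)*3249)) - 25729) = √(√(10033/2 + (-4 - 6213/4 + 3249/4)) - 25729) = √(√(10033/2 - 745) - 25729) = √(√(8543/2) - 25729) = √(√17086/2 - 25729) = √(-25729 + √17086/2)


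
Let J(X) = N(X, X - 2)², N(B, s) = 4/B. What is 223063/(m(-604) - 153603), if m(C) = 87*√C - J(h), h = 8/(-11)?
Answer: -548318298316/377723954905 - 621007392*I*√151/377723954905 ≈ -1.4516 - 0.020203*I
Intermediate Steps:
h = -8/11 (h = 8*(-1/11) = -8/11 ≈ -0.72727)
J(X) = 16/X² (J(X) = (4/X)² = 16/X²)
m(C) = -121/4 + 87*√C (m(C) = 87*√C - 16/(-8/11)² = 87*√C - 16*121/64 = 87*√C - 1*121/4 = 87*√C - 121/4 = -121/4 + 87*√C)
223063/(m(-604) - 153603) = 223063/((-121/4 + 87*√(-604)) - 153603) = 223063/((-121/4 + 87*(2*I*√151)) - 153603) = 223063/((-121/4 + 174*I*√151) - 153603) = 223063/(-614533/4 + 174*I*√151)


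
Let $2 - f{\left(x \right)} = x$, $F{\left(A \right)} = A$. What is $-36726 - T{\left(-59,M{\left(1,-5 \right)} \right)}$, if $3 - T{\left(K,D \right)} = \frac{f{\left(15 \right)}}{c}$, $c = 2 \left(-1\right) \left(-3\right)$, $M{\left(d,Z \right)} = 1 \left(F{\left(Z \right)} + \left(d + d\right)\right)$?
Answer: $- \frac{220387}{6} \approx -36731.0$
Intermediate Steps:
$M{\left(d,Z \right)} = Z + 2 d$ ($M{\left(d,Z \right)} = 1 \left(Z + \left(d + d\right)\right) = 1 \left(Z + 2 d\right) = Z + 2 d$)
$f{\left(x \right)} = 2 - x$
$c = 6$ ($c = \left(-2\right) \left(-3\right) = 6$)
$T{\left(K,D \right)} = \frac{31}{6}$ ($T{\left(K,D \right)} = 3 - \frac{2 - 15}{6} = 3 - \left(2 - 15\right) \frac{1}{6} = 3 - \left(-13\right) \frac{1}{6} = 3 - - \frac{13}{6} = 3 + \frac{13}{6} = \frac{31}{6}$)
$-36726 - T{\left(-59,M{\left(1,-5 \right)} \right)} = -36726 - \frac{31}{6} = - \frac{220387}{6}$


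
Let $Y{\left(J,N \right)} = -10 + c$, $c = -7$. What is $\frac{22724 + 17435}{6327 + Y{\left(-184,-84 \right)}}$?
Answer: $\frac{40159}{6310} \approx 6.3643$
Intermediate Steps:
$Y{\left(J,N \right)} = -17$ ($Y{\left(J,N \right)} = -10 - 7 = -17$)
$\frac{22724 + 17435}{6327 + Y{\left(-184,-84 \right)}} = \frac{22724 + 17435}{6327 - 17} = \frac{40159}{6310}$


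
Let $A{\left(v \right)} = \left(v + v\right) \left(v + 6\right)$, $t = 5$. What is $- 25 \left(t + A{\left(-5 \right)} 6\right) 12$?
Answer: $16500$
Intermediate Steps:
$A{\left(v \right)} = 2 v \left(6 + v\right)$
$- 25 \left(t + A{\left(-5 \right)} 6\right) 12 = - 25 \left(5 + 2 \left(-5\right) \left(6 - 5\right) 6\right) 12 = - 25 \left(5 + 2 \left(-5\right) 1 \cdot 6\right) 12 = - 25 \left(5 - 60\right) 12 = \left(-25\right) \left(-55\right) 12 = 1375 \cdot 12 = 16500$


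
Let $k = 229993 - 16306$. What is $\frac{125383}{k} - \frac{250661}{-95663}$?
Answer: $\frac{65557511036}{20441939481} \approx 3.207$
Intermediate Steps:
$k = 213687$ ($k = 229993 - 16306 = 213687$)
$\frac{125383}{k} - \frac{250661}{-95663} = \frac{125383}{213687} - \frac{250661}{-95663} = 125383 \cdot \frac{1}{213687} - - \frac{250661}{95663} = \frac{125383}{213687} + \frac{250661}{95663} = \frac{65557511036}{20441939481}$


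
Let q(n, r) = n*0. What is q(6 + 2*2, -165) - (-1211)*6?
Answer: 7266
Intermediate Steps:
q(n, r) = 0
q(6 + 2*2, -165) - (-1211)*6 = 0 - (-1211)*6 = 0 - 1*(-7266) = 0 + 7266 = 7266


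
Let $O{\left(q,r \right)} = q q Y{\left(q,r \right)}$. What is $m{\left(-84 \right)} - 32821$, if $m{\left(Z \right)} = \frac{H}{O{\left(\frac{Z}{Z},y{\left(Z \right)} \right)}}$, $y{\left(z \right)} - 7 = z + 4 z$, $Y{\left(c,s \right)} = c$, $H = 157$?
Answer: $-32664$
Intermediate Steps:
$y{\left(z \right)} = 7 + 5 z$ ($y{\left(z \right)} = 7 + \left(z + 4 z\right) = 7 + 5 z$)
$O{\left(q,r \right)} = q^{3}$ ($O{\left(q,r \right)} = q q q = q^{2} q = q^{3}$)
$m{\left(Z \right)} = 157$ ($m{\left(Z \right)} = \frac{157}{\left(\frac{Z}{Z}\right)^{3}} = \frac{157}{1^{3}} = \frac{157}{1} = 157 \cdot 1 = 157$)
$m{\left(-84 \right)} - 32821 = 157 - 32821 = -32664$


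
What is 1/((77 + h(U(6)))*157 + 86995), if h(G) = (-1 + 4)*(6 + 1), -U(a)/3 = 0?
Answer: 1/102381 ≈ 9.7674e-6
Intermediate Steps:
U(a) = 0 (U(a) = -3*0 = 0)
h(G) = 21 (h(G) = 3*7 = 21)
1/((77 + h(U(6)))*157 + 86995) = 1/((77 + 21)*157 + 86995) = 1/(98*157 + 86995) = 1/(15386 + 86995) = 1/102381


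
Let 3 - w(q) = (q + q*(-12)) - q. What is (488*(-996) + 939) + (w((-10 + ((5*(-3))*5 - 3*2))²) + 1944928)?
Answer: 1559194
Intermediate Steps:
w(q) = 3 + 12*q (w(q) = 3 - ((q + q*(-12)) - q) = 3 - ((q - 12*q) - q) = 3 - (-11*q - q) = 3 - (-12)*q = 3 + 12*q)
(488*(-996) + 939) + (w((-10 + ((5*(-3))*5 - 3*2))²) + 1944928) = (488*(-996) + 939) + ((3 + 12*(-10 + ((5*(-3))*5 - 3*2))²) + 1944928) = (-486048 + 939) + ((3 + 12*(-10 + (-15*5 - 6))²) + 1944928) = -485109 + ((3 + 12*(-10 + (-75 - 6))²) + 1944928) = -485109 + ((3 + 12*(-10 - 81)²) + 1944928) = -485109 + ((3 + 12*(-91)²) + 1944928) = -485109 + ((3 + 12*8281) + 1944928) = -485109 + ((3 + 99372) + 1944928) = -485109 + (99375 + 1944928) = -485109 + 2044303 = 1559194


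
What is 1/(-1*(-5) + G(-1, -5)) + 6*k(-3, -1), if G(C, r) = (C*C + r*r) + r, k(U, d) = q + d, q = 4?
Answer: 469/26 ≈ 18.038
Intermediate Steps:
k(U, d) = 4 + d
G(C, r) = r + C**2 + r**2 (G(C, r) = (C**2 + r**2) + r = r + C**2 + r**2)
1/(-1*(-5) + G(-1, -5)) + 6*k(-3, -1) = 1/(-1*(-5) + (-5 + (-1)**2 + (-5)**2)) + 6*(4 - 1) = 1/(5 + (-5 + 1 + 25)) + 6*3 = 1/(5 + 21) + 18 = 1/26 + 18 = 469/26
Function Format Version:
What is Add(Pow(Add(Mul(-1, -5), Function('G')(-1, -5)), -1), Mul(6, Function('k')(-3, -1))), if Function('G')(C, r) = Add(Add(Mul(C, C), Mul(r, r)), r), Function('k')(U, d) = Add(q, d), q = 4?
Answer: Rational(469, 26) ≈ 18.038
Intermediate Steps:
Function('k')(U, d) = Add(4, d)
Function('G')(C, r) = Add(r, Pow(C, 2), Pow(r, 2)) (Function('G')(C, r) = Add(Add(Pow(C, 2), Pow(r, 2)), r) = Add(r, Pow(C, 2), Pow(r, 2)))
Add(Pow(Add(Mul(-1, -5), Function('G')(-1, -5)), -1), Mul(6, Function('k')(-3, -1))) = Add(Pow(Add(Mul(-1, -5), Add(-5, Pow(-1, 2), Pow(-5, 2))), -1), Mul(6, Add(4, -1))) = Add(Pow(Add(5, Add(-5, 1, 25)), -1), Mul(6, 3)) = Add(Pow(Add(5, 21), -1), 18) = Add(Pow(26, -1), 18) = Add(Rational(1, 26), 18) = Rational(469, 26)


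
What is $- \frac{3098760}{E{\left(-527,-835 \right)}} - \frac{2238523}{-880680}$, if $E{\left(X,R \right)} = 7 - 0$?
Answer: $- \frac{389857183877}{880680} \approx -4.4268 \cdot 10^{5}$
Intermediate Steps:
$E{\left(X,R \right)} = 7$ ($E{\left(X,R \right)} = 7 + 0 = 7$)
$- \frac{3098760}{E{\left(-527,-835 \right)}} - \frac{2238523}{-880680} = - \frac{3098760}{7} - \frac{2238523}{-880680} = \left(-3098760\right) \frac{1}{7} - - \frac{2238523}{880680} = -442680 + \frac{2238523}{880680} = - \frac{389857183877}{880680}$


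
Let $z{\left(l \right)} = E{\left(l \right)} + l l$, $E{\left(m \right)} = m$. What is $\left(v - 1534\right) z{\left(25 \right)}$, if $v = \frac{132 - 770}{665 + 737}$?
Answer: $- \frac{699174450}{701} \approx -9.974 \cdot 10^{5}$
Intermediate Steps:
$v = - \frac{319}{701}$ ($v = - \frac{638}{1402} = \left(-638\right) \frac{1}{1402} = - \frac{319}{701} \approx -0.45506$)
$z{\left(l \right)} = l + l^{2}$ ($z{\left(l \right)} = l + l l = l + l^{2}$)
$\left(v - 1534\right) z{\left(25 \right)} = \left(- \frac{319}{701} - 1534\right) 25 \left(1 + 25\right) = - \frac{1075653 \cdot 25 \cdot 26}{701} = \left(- \frac{1075653}{701}\right) 650 = - \frac{699174450}{701}$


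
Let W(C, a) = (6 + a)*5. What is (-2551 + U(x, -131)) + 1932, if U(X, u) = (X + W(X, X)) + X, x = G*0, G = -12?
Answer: -589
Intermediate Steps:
x = 0 (x = -12*0 = 0)
W(C, a) = 30 + 5*a
U(X, u) = 30 + 7*X (U(X, u) = (X + (30 + 5*X)) + X = (30 + 6*X) + X = 30 + 7*X)
(-2551 + U(x, -131)) + 1932 = (-2551 + (30 + 7*0)) + 1932 = (-2551 + (30 + 0)) + 1932 = (-2551 + 30) + 1932 = -2521 + 1932 = -589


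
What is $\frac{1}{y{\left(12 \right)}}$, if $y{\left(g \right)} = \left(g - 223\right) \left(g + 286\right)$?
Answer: $- \frac{1}{62878} \approx -1.5904 \cdot 10^{-5}$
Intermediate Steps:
$y{\left(g \right)} = \left(-223 + g\right) \left(286 + g\right)$
$\frac{1}{y{\left(12 \right)}} = \frac{1}{-63778 + 12^{2} + 63 \cdot 12} = \frac{1}{-63778 + 144 + 756} = \frac{1}{-62878} = - \frac{1}{62878}$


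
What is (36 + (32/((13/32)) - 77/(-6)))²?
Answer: 99062209/6084 ≈ 16282.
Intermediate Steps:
(36 + (32/((13/32)) - 77/(-6)))² = (36 + (32/((13*(1/32))) - 77*(-⅙)))² = (36 + (32/(13/32) + 77/6))² = (36 + (32*(32/13) + 77/6))² = (36 + (1024/13 + 77/6))² = (36 + 7145/78)² = (9953/78)² = 99062209/6084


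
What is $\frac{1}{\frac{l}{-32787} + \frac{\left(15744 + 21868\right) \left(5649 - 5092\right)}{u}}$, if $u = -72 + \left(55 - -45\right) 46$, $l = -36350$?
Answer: $\frac{37114884}{171762109877} \approx 0.00021608$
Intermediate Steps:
$u = 4528$ ($u = -72 + \left(55 + 45\right) 46 = -72 + 100 \cdot 46 = -72 + 4600 = 4528$)
$\frac{1}{\frac{l}{-32787} + \frac{\left(15744 + 21868\right) \left(5649 - 5092\right)}{u}} = \frac{1}{- \frac{36350}{-32787} + \frac{\left(15744 + 21868\right) \left(5649 - 5092\right)}{4528}} = \frac{1}{\left(-36350\right) \left(- \frac{1}{32787}\right) + 37612 \cdot 557 \cdot \frac{1}{4528}} = \frac{1}{\frac{36350}{32787} + 20949884 \cdot \frac{1}{4528}} = \frac{1}{\frac{36350}{32787} + \frac{5237471}{1132}} = \frac{1}{\frac{171762109877}{37114884}} = \frac{37114884}{171762109877}$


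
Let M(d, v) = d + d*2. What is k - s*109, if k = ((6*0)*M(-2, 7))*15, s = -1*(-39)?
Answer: -4251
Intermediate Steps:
s = 39
M(d, v) = 3*d (M(d, v) = d + 2*d = 3*d)
k = 0 (k = ((6*0)*(3*(-2)))*15 = (0*(-6))*15 = 0*15 = 0)
k - s*109 = 0 - 39*109 = 0 - 1*4251 = 0 - 4251 = -4251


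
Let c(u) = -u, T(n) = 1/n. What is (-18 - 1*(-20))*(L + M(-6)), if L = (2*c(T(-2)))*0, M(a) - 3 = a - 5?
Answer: -16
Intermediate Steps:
M(a) = -2 + a (M(a) = 3 + (a - 5) = 3 + (-5 + a) = -2 + a)
L = 0 (L = (2*(-1/(-2)))*0 = (2*(-1*(-1/2)))*0 = (2*(1/2))*0 = 1*0 = 0)
(-18 - 1*(-20))*(L + M(-6)) = (-18 - 1*(-20))*(0 + (-2 - 6)) = (-18 + 20)*(0 - 8) = 2*(-8) = -16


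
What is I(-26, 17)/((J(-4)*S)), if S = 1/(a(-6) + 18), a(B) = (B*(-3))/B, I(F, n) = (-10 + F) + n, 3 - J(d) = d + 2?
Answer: -57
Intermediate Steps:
J(d) = 1 - d (J(d) = 3 - (d + 2) = 3 - (2 + d) = 3 + (-2 - d) = 1 - d)
I(F, n) = -10 + F + n
a(B) = -3 (a(B) = (-3*B)/B = -3)
S = 1/15 (S = 1/(-3 + 18) = 1/15 ≈ 0.066667)
I(-26, 17)/((J(-4)*S)) = (-10 - 26 + 17)/(((1 - 1*(-4))*(1/15))) = -19*15/(1 + 4) = -19/(5*(1/15)) = -19/⅓ = -19*3 = -57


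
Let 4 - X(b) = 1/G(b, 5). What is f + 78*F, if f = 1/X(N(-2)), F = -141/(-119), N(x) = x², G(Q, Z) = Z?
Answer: 209557/2261 ≈ 92.683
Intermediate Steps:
X(b) = 19/5 (X(b) = 4 - 1/5 = 4 - 1*⅕ = 4 - ⅕ = 19/5)
F = 141/119 (F = -141*(-1/119) = 141/119 ≈ 1.1849)
f = 5/19 (f = 1/(19/5) = 5/19 ≈ 0.26316)
f + 78*F = 5/19 + 78*(141/119) = 5/19 + 10998/119 = 209557/2261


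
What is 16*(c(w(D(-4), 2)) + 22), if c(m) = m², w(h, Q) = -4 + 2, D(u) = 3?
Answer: 416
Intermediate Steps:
w(h, Q) = -2
16*(c(w(D(-4), 2)) + 22) = 16*((-2)² + 22) = 16*(4 + 22) = 16*26 = 416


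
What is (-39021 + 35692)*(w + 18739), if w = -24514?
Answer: 19224975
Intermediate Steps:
(-39021 + 35692)*(w + 18739) = (-39021 + 35692)*(-24514 + 18739) = -3329*(-5775) = 19224975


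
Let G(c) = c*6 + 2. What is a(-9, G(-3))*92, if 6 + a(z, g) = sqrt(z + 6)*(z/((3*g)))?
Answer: -552 + 69*I*sqrt(3)/4 ≈ -552.0 + 29.878*I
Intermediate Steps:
G(c) = 2 + 6*c (G(c) = 6*c + 2 = 2 + 6*c)
a(z, g) = -6 + z*sqrt(6 + z)/(3*g) (a(z, g) = -6 + sqrt(z + 6)*(z/((3*g))) = -6 + sqrt(6 + z)*(z*(1/(3*g))) = -6 + sqrt(6 + z)*(z/(3*g)) = -6 + z*sqrt(6 + z)/(3*g))
a(-9, G(-3))*92 = (-6 + (1/3)*(-9)*sqrt(6 - 9)/(2 + 6*(-3)))*92 = (-6 + (1/3)*(-9)*sqrt(-3)/(2 - 18))*92 = (-6 + (1/3)*(-9)*(I*sqrt(3))/(-16))*92 = (-6 + (1/3)*(-9)*(-1/16)*(I*sqrt(3)))*92 = (-6 + 3*I*sqrt(3)/16)*92 = -552 + 69*I*sqrt(3)/4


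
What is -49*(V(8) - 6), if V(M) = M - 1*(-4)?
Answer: -294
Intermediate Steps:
V(M) = 4 + M (V(M) = M + 4 = 4 + M)
-49*(V(8) - 6) = -49*((4 + 8) - 6) = -49*(12 - 6) = -49*6 = -294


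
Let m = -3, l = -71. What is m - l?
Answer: 68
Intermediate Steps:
m - l = -3 - 1*(-71) = -3 + 71 = 68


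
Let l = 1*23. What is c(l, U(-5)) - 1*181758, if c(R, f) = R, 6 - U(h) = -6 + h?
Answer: -181735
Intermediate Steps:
U(h) = 12 - h (U(h) = 6 - (-6 + h) = 6 + (6 - h) = 12 - h)
l = 23
c(l, U(-5)) - 1*181758 = 23 - 1*181758 = 23 - 181758 = -181735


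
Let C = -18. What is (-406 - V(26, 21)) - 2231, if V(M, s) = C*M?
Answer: -2169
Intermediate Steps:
V(M, s) = -18*M
(-406 - V(26, 21)) - 2231 = (-406 - (-18)*26) - 2231 = (-406 - 1*(-468)) - 2231 = (-406 + 468) - 2231 = 62 - 2231 = -2169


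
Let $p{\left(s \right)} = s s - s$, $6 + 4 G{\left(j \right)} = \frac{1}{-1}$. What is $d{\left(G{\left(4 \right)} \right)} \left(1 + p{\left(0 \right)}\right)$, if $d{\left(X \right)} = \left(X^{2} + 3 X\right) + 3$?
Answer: $\frac{13}{16} \approx 0.8125$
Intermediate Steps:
$G{\left(j \right)} = - \frac{7}{4}$ ($G{\left(j \right)} = - \frac{3}{2} + \frac{1}{4 \left(-1\right)} = - \frac{3}{2} + \frac{1}{4} \left(-1\right) = - \frac{3}{2} - \frac{1}{4} = - \frac{7}{4}$)
$p{\left(s \right)} = s^{2} - s$
$d{\left(X \right)} = 3 + X^{2} + 3 X$
$d{\left(G{\left(4 \right)} \right)} \left(1 + p{\left(0 \right)}\right) = \left(3 + \left(- \frac{7}{4}\right)^{2} + 3 \left(- \frac{7}{4}\right)\right) \left(1 + 0 \left(-1 + 0\right)\right) = \left(3 + \frac{49}{16} - \frac{21}{4}\right) \left(1 + 0 \left(-1\right)\right) = \frac{13 \left(1 + 0\right)}{16} = \frac{13}{16} \cdot 1 = \frac{13}{16}$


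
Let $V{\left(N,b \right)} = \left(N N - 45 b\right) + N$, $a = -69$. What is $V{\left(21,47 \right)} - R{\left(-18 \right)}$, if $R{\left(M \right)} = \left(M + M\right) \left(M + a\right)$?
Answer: $-4785$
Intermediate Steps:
$V{\left(N,b \right)} = N + N^{2} - 45 b$ ($V{\left(N,b \right)} = \left(N^{2} - 45 b\right) + N = N + N^{2} - 45 b$)
$R{\left(M \right)} = 2 M \left(-69 + M\right)$ ($R{\left(M \right)} = \left(M + M\right) \left(M - 69\right) = 2 M \left(-69 + M\right)$)
$V{\left(21,47 \right)} - R{\left(-18 \right)} = \left(21 + 21^{2} - 2115\right) - 2 \left(-18\right) \left(-69 - 18\right) = \left(21 + 441 - 2115\right) - 2 \left(-18\right) \left(-87\right) = -1653 - 3132 = -4785$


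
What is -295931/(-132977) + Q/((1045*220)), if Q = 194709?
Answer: 93926355593/30571412300 ≈ 3.0724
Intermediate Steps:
-295931/(-132977) + Q/((1045*220)) = -295931/(-132977) + 194709/((1045*220)) = -295931*(-1/132977) + 194709/229900 = 295931/132977 + 194709*(1/229900) = 295931/132977 + 194709/229900 = 93926355593/30571412300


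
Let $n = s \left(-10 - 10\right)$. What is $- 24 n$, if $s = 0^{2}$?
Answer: $0$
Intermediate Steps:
$s = 0$
$n = 0$ ($n = 0 \left(-10 - 10\right) = 0 \left(-20\right) = 0$)
$- 24 n = \left(-24\right) 0 = 0$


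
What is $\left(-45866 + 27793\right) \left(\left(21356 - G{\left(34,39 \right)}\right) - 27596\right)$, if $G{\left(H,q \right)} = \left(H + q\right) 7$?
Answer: $122010823$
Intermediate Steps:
$G{\left(H,q \right)} = 7 H + 7 q$
$\left(-45866 + 27793\right) \left(\left(21356 - G{\left(34,39 \right)}\right) - 27596\right) = \left(-45866 + 27793\right) \left(\left(21356 - \left(7 \cdot 34 + 7 \cdot 39\right)\right) - 27596\right) = - 18073 \left(\left(21356 - \left(238 + 273\right)\right) - 27596\right) = - 18073 \left(\left(21356 - 511\right) - 27596\right) = - 18073 \left(20845 - 27596\right) = \left(-18073\right) \left(-6751\right) = 122010823$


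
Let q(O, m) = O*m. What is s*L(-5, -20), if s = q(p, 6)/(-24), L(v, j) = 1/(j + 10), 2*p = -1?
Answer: -1/80 ≈ -0.012500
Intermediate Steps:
p = -1/2 (p = (1/2)*(-1) = -1/2 ≈ -0.50000)
L(v, j) = 1/(10 + j)
s = 1/8 (s = -1/2*6/(-24) = -3*(-1/24) = 1/8 ≈ 0.12500)
s*L(-5, -20) = 1/(8*(10 - 20)) = (1/8)/(-10) = (1/8)*(-1/10) = -1/80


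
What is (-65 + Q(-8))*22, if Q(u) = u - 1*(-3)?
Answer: -1540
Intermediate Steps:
Q(u) = 3 + u (Q(u) = u + 3 = 3 + u)
(-65 + Q(-8))*22 = (-65 + (3 - 8))*22 = (-65 - 5)*22 = -70*22 = -1540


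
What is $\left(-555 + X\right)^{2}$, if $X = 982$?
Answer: $182329$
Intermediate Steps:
$\left(-555 + X\right)^{2} = \left(-555 + 982\right)^{2} = 427^{2} = 182329$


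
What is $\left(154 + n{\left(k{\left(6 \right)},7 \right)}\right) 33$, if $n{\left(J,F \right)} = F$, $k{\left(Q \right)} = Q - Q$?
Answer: $5313$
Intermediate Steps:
$k{\left(Q \right)} = 0$
$\left(154 + n{\left(k{\left(6 \right)},7 \right)}\right) 33 = \left(154 + 7\right) 33 = 161 \cdot 33 = 5313$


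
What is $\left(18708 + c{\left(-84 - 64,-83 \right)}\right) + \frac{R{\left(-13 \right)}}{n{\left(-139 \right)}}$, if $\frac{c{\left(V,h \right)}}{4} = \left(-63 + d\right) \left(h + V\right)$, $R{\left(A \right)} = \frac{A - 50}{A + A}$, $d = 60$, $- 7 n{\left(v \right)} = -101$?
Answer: $\frac{56406921}{2626} \approx 21480.0$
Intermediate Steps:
$n{\left(v \right)} = \frac{101}{7}$ ($n{\left(v \right)} = \left(- \frac{1}{7}\right) \left(-101\right) = \frac{101}{7}$)
$R{\left(A \right)} = \frac{-50 + A}{2 A}$
$c{\left(V,h \right)} = - 12 V - 12 h$ ($c{\left(V,h \right)} = 4 \left(-63 + 60\right) \left(h + V\right) = 4 \left(- 3 \left(V + h\right)\right) = 4 \left(- 3 V - 3 h\right) = - 12 V - 12 h$)
$\left(18708 + c{\left(-84 - 64,-83 \right)}\right) + \frac{R{\left(-13 \right)}}{n{\left(-139 \right)}} = \left(18708 - \left(-996 + 12 \left(-84 - 64\right)\right)\right) + \frac{\frac{1}{2} \frac{1}{-13} \left(-50 - 13\right)}{\frac{101}{7}} = \left(18708 - \left(-996 + 12 \left(-84 - 64\right)\right)\right) + \frac{1}{2} \left(- \frac{1}{13}\right) \left(-63\right) \frac{7}{101} = \left(18708 + \left(\left(-12\right) \left(-148\right) + 996\right)\right) + \frac{63}{26} \cdot \frac{7}{101} = \left(18708 + \left(1776 + 996\right)\right) + \frac{441}{2626} = \left(18708 + 2772\right) + \frac{441}{2626} = 21480 + \frac{441}{2626} = \frac{56406921}{2626}$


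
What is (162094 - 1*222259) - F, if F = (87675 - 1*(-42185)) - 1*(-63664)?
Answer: -253689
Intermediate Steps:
F = 193524 (F = (87675 + 42185) + 63664 = 129860 + 63664 = 193524)
(162094 - 1*222259) - F = (162094 - 1*222259) - 1*193524 = (162094 - 222259) - 193524 = -60165 - 193524 = -253689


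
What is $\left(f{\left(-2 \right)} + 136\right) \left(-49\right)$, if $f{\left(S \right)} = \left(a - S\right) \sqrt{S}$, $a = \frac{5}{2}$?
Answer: $-6664 - \frac{441 i \sqrt{2}}{2} \approx -6664.0 - 311.83 i$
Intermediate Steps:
$a = \frac{5}{2}$ ($a = 5 \cdot \frac{1}{2} = \frac{5}{2} \approx 2.5$)
$f{\left(S \right)} = \sqrt{S} \left(\frac{5}{2} - S\right)$ ($f{\left(S \right)} = \left(\frac{5}{2} - S\right) \sqrt{S} = \sqrt{S} \left(\frac{5}{2} - S\right)$)
$\left(f{\left(-2 \right)} + 136\right) \left(-49\right) = \left(\sqrt{-2} \left(\frac{5}{2} - -2\right) + 136\right) \left(-49\right) = \left(i \sqrt{2} \left(\frac{5}{2} + 2\right) + 136\right) \left(-49\right) = \left(i \sqrt{2} \cdot \frac{9}{2} + 136\right) \left(-49\right) = \left(\frac{9 i \sqrt{2}}{2} + 136\right) \left(-49\right) = \left(136 + \frac{9 i \sqrt{2}}{2}\right) \left(-49\right) = -6664 - \frac{441 i \sqrt{2}}{2}$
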